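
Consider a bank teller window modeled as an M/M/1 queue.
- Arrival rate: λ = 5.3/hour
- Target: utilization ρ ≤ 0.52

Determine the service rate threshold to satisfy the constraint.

ρ = λ/μ, so μ = λ/ρ
μ ≥ 5.3/0.52 = 10.1923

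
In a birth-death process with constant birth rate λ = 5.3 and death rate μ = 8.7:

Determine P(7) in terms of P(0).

For constant rates: P(n)/P(0) = (λ/μ)^n
P(7)/P(0) = (5.3/8.7)^7 = 0.6092^7 = 0.03114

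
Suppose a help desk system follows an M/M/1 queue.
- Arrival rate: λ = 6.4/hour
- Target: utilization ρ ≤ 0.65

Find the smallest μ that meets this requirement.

ρ = λ/μ, so μ = λ/ρ
μ ≥ 6.4/0.65 = 9.8462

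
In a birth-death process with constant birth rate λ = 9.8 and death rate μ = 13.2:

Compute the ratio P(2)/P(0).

For constant rates: P(n)/P(0) = (λ/μ)^n
P(2)/P(0) = (9.8/13.2)^2 = 0.7424^2 = 0.5512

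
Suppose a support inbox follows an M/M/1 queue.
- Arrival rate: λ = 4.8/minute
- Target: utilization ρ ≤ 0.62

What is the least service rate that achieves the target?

ρ = λ/μ, so μ = λ/ρ
μ ≥ 4.8/0.62 = 7.7419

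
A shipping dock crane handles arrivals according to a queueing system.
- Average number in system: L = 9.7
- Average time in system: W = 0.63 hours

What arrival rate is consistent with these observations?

Little's Law: L = λW, so λ = L/W
λ = 9.7/0.63 = 15.3968 containers/hour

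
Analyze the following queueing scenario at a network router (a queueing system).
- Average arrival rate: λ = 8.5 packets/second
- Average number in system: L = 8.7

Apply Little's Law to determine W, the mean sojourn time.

Little's Law: L = λW, so W = L/λ
W = 8.7/8.5 = 1.0235 seconds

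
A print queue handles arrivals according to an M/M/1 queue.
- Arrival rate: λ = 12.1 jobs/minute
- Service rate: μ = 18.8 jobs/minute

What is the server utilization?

Server utilization: ρ = λ/μ
ρ = 12.1/18.8 = 0.6436
The server is busy 64.36% of the time.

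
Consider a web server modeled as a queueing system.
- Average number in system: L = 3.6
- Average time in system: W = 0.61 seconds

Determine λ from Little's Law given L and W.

Little's Law: L = λW, so λ = L/W
λ = 3.6/0.61 = 5.9016 requests/second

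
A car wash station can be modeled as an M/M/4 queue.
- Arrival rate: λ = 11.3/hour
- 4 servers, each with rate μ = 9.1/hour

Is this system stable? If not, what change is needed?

Stability requires ρ = λ/(cμ) < 1
ρ = 11.3/(4 × 9.1) = 11.3/36.40 = 0.3104
Since 0.3104 < 1, the system is STABLE.
The servers are busy 31.04% of the time.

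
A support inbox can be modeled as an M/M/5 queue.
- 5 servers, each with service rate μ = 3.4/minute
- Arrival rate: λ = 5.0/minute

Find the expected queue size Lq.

Traffic intensity: ρ = λ/(cμ) = 5.0/(5×3.4) = 0.2941
Since ρ = 0.2941 < 1, system is stable.
Offered load a = λ/μ = cρ = 5.0/3.4 = 1.4706
P₀ = [ Σₙ₌₀^4 aⁿ/n! + a^5/(5!(1-ρ)) ]⁻¹
Σ = a^0/0! + a^1/1! + a^2/2! + a^3/3! + a^4/4! = 1.0000 + 1.4706 + 1.0813 + 0.53006 + 0.19487 = 4.2768
a^5/(5!(1-ρ)) = 6.8779/(120 × 0.7059) = 0.08120
P₀ = 1/(4.2768 + 0.08120) = 0.2295
Lq = P₀·a^5·ρ / (5!(1-ρ)²) = 0.22946 × 6.8779 × 0.29412 / (120 × 0.49827) = 0.007763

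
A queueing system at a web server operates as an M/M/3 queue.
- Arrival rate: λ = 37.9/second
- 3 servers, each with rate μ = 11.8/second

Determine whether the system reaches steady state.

Stability requires ρ = λ/(cμ) < 1
ρ = 37.9/(3 × 11.8) = 37.9/35.40 = 1.0706
Since 1.0706 ≥ 1, the system is UNSTABLE.
Need c > λ/μ = 37.9/11.8 = 3.21.
Minimum servers needed: c = 4.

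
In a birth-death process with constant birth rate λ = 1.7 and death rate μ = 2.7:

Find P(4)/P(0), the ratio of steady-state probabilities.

For constant rates: P(n)/P(0) = (λ/μ)^n
P(4)/P(0) = (1.7/2.7)^4 = 0.62963^4 = 0.1572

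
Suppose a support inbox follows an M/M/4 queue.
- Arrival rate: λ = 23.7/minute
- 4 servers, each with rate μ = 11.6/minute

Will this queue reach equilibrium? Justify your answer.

Stability requires ρ = λ/(cμ) < 1
ρ = 23.7/(4 × 11.6) = 23.7/46.40 = 0.5108
Since 0.5108 < 1, the system is STABLE.
The servers are busy 51.08% of the time.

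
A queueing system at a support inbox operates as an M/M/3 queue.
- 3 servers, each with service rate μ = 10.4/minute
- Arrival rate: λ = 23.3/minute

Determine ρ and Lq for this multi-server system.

Traffic intensity: ρ = λ/(cμ) = 23.3/(3×10.4) = 0.7468
Since ρ = 0.7468 < 1, system is stable.
Offered load a = λ/μ = cρ = 23.3/10.4 = 2.2404
P₀ = [ Σₙ₌₀^2 aⁿ/n! + a^3/(3!(1-ρ)) ]⁻¹
Σ = a^0/0! + a^1/1! + a^2/2! = 1.00000 + 2.24038 + 2.50966 = 5.7500
a^3/(3!(1-ρ)) = 11.2452/(6 × 0.253205) = 7.4019
P₀ = 1/(5.7500 + 7.4019) = 0.07603
Lq = P₀·a^3·ρ / (3!(1-ρ)²) = 0.07603 × 11.2452 × 0.7468 / (6 × 0.06411) = 1.6599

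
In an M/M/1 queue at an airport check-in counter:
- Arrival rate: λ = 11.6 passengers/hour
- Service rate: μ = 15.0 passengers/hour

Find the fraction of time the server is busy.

Server utilization: ρ = λ/μ
ρ = 11.6/15.0 = 0.7733
The server is busy 77.33% of the time.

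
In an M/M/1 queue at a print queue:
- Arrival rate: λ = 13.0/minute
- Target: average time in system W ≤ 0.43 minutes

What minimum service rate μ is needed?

For M/M/1: W = 1/(μ-λ)
Need W ≤ 0.43, so 1/(μ-λ) ≤ 0.43
μ - λ ≥ 1/0.43 = 2.3256
μ ≥ 13.0 + 2.3256 = 15.3256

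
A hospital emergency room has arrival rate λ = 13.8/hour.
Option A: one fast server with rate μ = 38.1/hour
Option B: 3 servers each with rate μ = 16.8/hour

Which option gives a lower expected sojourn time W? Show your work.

Option A: single server μ = 38.1 (M/M/1)
  ρ_A = 13.8/38.1 = 0.3622
  W_A = 1/(μ-λ) = 1/(38.1-13.8) = 1/24.30 = 0.04115

Option B: 3 servers μ = 16.8 (M/M/3)
  ρ_B = λ/(cμ) = 13.8/(3×16.8) = 0.2738
  Offered load a = λ/μ = cρ = 13.8/16.8 = 0.8214
  P₀ = [ Σₙ₌₀^2 aⁿ/n! + a^3/(3!(1-ρ)) ]⁻¹
  Σ = a^0/0! + a^1/1! + a^2/2! = 1.0000 + 0.8214 + 0.3374 = 2.1588
  a^3/(3!(1-ρ)) = 0.5543/(6 × 0.7262) = 0.1272
  P₀ = 1/(2.1588 + 0.1272) = 0.4374
  Lq = P₀·a^3·ρ / (3!(1-ρ)²) = 0.4374 × 0.5543 × 0.2738 / (6 × 0.5274) = 0.02098
  Wq_B = Lq/λ = 0.02098/13.8 = 0.001520
  W_B = Wq_B + 1/μ = 0.001520 + 0.05952 = 0.06104

Since W_A = 0.04115 < W_B = 0.06104, Option A (single fast server) has the shorter time in system.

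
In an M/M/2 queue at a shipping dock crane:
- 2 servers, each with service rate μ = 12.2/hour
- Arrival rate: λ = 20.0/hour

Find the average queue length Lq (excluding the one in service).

Traffic intensity: ρ = λ/(cμ) = 20.0/(2×12.2) = 0.8197
Since ρ = 0.8197 < 1, system is stable.
Offered load a = λ/μ = cρ = 20.0/12.2 = 1.6393
P₀ = [ Σₙ₌₀^1 aⁿ/n! + a^2/(2!(1-ρ)) ]⁻¹
Σ = a^0/0! + a^1/1! = 1.0000 + 1.6393 = 2.6393
a^2/(2!(1-ρ)) = 2.68745/(2 × 0.180328) = 7.4516
P₀ = 1/(2.6393 + 7.4516) = 0.09910
Lq = P₀·a^2·ρ / (2!(1-ρ)²) = 0.0990991 × 2.68745 × 0.819672 / (2 × 0.0325181) = 3.3566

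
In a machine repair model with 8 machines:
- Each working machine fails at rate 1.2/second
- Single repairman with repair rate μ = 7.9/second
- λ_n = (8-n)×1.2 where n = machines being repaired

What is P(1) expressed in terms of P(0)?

P(1)/P(0) = ∏_{i=0}^{1-1} λ_i/μ_{i+1}
= (8-0)×1.2/7.9
= 1.2152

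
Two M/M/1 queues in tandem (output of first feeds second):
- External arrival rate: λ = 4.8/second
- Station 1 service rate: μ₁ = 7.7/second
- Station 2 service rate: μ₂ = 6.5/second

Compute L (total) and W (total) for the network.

By Jackson's theorem, each station behaves as independent M/M/1.
Station 1: ρ₁ = 4.8/7.7 = 0.6234, L₁ = ρ₁/(1-ρ₁) = λ/(μ₁-λ) = 4.8/2.90 = 1.6552
Station 2: ρ₂ = 4.8/6.5 = 0.7385, L₂ = ρ₂/(1-ρ₂) = λ/(μ₂-λ) = 4.8/1.70 = 2.8235
Total: L = L₁ + L₂ = 1.6552 + 2.8235 = 4.4787
W = L/λ = 4.4787/4.8 = 0.9331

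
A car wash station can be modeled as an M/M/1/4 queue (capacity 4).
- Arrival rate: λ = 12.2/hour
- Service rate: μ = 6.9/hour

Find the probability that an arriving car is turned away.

ρ = λ/μ = 12.2/6.9 = 1.7681
P₀ = (1-ρ)/(1-ρ^(K+1)) = (1-1.7681)/(1-1.7681^5) = -0.7681/-16.2796 = 0.04718
P_K = P₀×ρ^K = 0.04718 × 1.7681^4 = 0.04718 × 9.7730 = 0.4611
Blocking probability = 46.11%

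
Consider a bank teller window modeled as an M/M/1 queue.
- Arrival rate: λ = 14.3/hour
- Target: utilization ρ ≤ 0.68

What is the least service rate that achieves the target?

ρ = λ/μ, so μ = λ/ρ
μ ≥ 14.3/0.68 = 21.0294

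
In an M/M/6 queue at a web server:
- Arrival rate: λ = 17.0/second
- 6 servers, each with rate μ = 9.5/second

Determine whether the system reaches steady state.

Stability requires ρ = λ/(cμ) < 1
ρ = 17.0/(6 × 9.5) = 17.0/57.00 = 0.2982
Since 0.2982 < 1, the system is STABLE.
The servers are busy 29.82% of the time.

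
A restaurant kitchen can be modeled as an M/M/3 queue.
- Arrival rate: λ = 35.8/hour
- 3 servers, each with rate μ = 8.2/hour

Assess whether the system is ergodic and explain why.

Stability requires ρ = λ/(cμ) < 1
ρ = 35.8/(3 × 8.2) = 35.8/24.60 = 1.4553
Since 1.4553 ≥ 1, the system is UNSTABLE.
Need c > λ/μ = 35.8/8.2 = 4.37.
Minimum servers needed: c = 5.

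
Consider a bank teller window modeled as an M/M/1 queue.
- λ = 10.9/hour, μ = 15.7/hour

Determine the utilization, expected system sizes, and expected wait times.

Step 1: ρ = λ/μ = 10.9/15.7 = 0.6943
Step 2: L = λ/(μ-λ) = 10.9/4.80 = 2.2708
Step 3: Lq = λ²/(μ(μ-λ)) = 118.81/(15.7×4.80) = 1.5766
Step 4: W = 1/(μ-λ) = 1/4.80 = 0.20833
Step 5: Wq = λ/(μ(μ-λ)) = 10.9/(15.7×4.80) = 0.1446
Step 6: P(0) = 1-ρ = 0.3057
Verify: L = λW = 10.9×0.20833 = 2.2708 ✔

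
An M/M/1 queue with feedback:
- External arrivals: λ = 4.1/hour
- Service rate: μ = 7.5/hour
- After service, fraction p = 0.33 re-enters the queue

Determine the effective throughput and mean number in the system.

Effective arrival rate: λ_eff = λ/(1-p) = 4.1/(1-0.33) = 4.1/0.67 = 6.1194
ρ = λ_eff/μ = 6.1194/7.5 = 0.81592
L = ρ/(1-ρ) = 0.81592/(1-0.81592) = 4.4324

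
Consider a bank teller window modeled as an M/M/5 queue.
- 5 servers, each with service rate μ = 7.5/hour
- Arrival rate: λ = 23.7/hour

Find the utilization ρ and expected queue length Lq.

Traffic intensity: ρ = λ/(cμ) = 23.7/(5×7.5) = 0.6320
Since ρ = 0.6320 < 1, system is stable.
Offered load a = λ/μ = cρ = 23.7/7.5 = 3.1600
P₀ = [ Σₙ₌₀^4 aⁿ/n! + a^5/(5!(1-ρ)) ]⁻¹
Σ = a^0/0! + a^1/1! + a^2/2! + a^3/3! + a^4/4! = 1.0000 + 3.1600 + 4.9928 + 5.2591 + 4.1547 = 18.5666
a^5/(5!(1-ρ)) = 315.0906/(120 × 0.3680) = 7.1352
P₀ = 1/(18.5666 + 7.1352) = 0.03891
Lq = P₀·a^5·ρ / (5!(1-ρ)²) = 0.038908 × 315.0906 × 0.63200 / (120 × 0.13542) = 0.4768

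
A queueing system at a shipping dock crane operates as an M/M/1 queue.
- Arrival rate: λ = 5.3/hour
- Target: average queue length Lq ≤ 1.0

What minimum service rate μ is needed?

For M/M/1: Lq = λ²/(μ(μ-λ))
Need Lq ≤ 1.0, i.e. μ(μ-λ) ≥ λ²/1.0
μ² - 5.3μ - 28.09/1.0 ≥ 0  →  μ² - 5.3μ - 28.0900 ≥ 0
Quadratic formula (positive root): μ = [λ + √(λ² + 4×28.0900)]/2
Discriminant: 28.09 + 4×28.0900 = 140.4500, √140.4500 = 11.8512
μ ≥ (5.3 + 11.8512)/2 = 8.5756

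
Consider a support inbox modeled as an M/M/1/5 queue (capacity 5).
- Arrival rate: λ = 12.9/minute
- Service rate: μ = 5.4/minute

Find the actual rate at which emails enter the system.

ρ = λ/μ = 12.9/5.4 = 2.3889
P₀ = (1-ρ)/(1-ρ^(K+1)) = (1-2.3889)/(1-2.3889^6) = -1.3889/-184.8608 = 0.007513
P_K = P₀×ρ^K = 0.007513 × 2.3889^5 = 0.007513 × 77.8018 = 0.5845
λ_eff = λ(1-P_K) = 12.9 × (1 - 0.58454) = 12.9 × 0.41546 = 5.3594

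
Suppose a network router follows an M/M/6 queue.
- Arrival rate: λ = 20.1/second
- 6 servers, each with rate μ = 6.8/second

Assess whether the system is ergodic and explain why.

Stability requires ρ = λ/(cμ) < 1
ρ = 20.1/(6 × 6.8) = 20.1/40.80 = 0.4926
Since 0.4926 < 1, the system is STABLE.
The servers are busy 49.26% of the time.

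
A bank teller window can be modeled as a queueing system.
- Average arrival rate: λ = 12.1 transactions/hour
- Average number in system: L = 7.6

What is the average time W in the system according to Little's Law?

Little's Law: L = λW, so W = L/λ
W = 7.6/12.1 = 0.6281 hours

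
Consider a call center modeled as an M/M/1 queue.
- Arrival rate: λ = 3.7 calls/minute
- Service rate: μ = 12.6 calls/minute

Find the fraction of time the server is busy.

Server utilization: ρ = λ/μ
ρ = 3.7/12.6 = 0.2937
The server is busy 29.37% of the time.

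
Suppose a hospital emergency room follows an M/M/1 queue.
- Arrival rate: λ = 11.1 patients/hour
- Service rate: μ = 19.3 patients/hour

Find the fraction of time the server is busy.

Server utilization: ρ = λ/μ
ρ = 11.1/19.3 = 0.5751
The server is busy 57.51% of the time.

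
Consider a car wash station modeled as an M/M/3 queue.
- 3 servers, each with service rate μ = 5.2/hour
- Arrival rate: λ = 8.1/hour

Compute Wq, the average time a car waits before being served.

Traffic intensity: ρ = λ/(cμ) = 8.1/(3×5.2) = 0.5192
Since ρ = 0.5192 < 1, system is stable.
Offered load a = λ/μ = cρ = 8.1/5.2 = 1.5577
P₀ = [ Σₙ₌₀^2 aⁿ/n! + a^3/(3!(1-ρ)) ]⁻¹
Σ = a^0/0! + a^1/1! + a^2/2! = 1.0000 + 1.5577 + 1.2132 = 3.7709
a^3/(3!(1-ρ)) = 3.7796/(6 × 0.48077) = 1.3103
P₀ = 1/(3.7709 + 1.3103) = 0.1968
Lq = P₀·a^3·ρ / (3!(1-ρ)²) = 0.1968 × 3.7796 × 0.5192 / (6 × 0.2311) = 0.2785
Wq = Lq/λ = 0.2785/8.1 = 0.03438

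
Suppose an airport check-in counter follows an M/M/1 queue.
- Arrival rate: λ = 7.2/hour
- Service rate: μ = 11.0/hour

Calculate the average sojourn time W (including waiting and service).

First, compute utilization: ρ = λ/μ = 7.2/11.0 = 0.6545
For M/M/1: W = 1/(μ-λ)
W = 1/(11.0-7.2) = 1/3.80
W = 0.2632 hours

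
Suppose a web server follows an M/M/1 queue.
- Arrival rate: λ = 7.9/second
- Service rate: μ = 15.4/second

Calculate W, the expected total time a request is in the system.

First, compute utilization: ρ = λ/μ = 7.9/15.4 = 0.5130
For M/M/1: W = 1/(μ-λ)
W = 1/(15.4-7.9) = 1/7.50
W = 0.1333 seconds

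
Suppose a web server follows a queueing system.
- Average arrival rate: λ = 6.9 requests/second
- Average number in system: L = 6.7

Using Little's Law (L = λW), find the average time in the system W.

Little's Law: L = λW, so W = L/λ
W = 6.7/6.9 = 0.9710 seconds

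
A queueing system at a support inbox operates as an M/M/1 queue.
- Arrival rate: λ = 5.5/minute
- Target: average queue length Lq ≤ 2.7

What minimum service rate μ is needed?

For M/M/1: Lq = λ²/(μ(μ-λ))
Need Lq ≤ 2.7, i.e. μ(μ-λ) ≥ λ²/2.7
μ² - 5.5μ - 30.25/2.7 ≥ 0  →  μ² - 5.5μ - 11.2037 ≥ 0
Quadratic formula (positive root): μ = [λ + √(λ² + 4×11.2037)]/2
Discriminant: 30.25 + 4×11.2037 = 75.0648, √75.0648 = 8.6640
μ ≥ (5.5 + 8.6640)/2 = 7.0820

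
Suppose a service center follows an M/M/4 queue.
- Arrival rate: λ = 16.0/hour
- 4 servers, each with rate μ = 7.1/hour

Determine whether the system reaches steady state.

Stability requires ρ = λ/(cμ) < 1
ρ = 16.0/(4 × 7.1) = 16.0/28.40 = 0.5634
Since 0.5634 < 1, the system is STABLE.
The servers are busy 56.34% of the time.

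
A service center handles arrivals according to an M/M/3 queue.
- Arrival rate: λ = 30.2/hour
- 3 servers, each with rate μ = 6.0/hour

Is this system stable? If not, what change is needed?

Stability requires ρ = λ/(cμ) < 1
ρ = 30.2/(3 × 6.0) = 30.2/18.00 = 1.6778
Since 1.6778 ≥ 1, the system is UNSTABLE.
Need c > λ/μ = 30.2/6.0 = 5.03.
Minimum servers needed: c = 6.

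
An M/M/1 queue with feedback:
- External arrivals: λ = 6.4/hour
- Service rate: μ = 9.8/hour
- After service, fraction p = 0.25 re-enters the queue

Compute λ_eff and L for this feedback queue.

Effective arrival rate: λ_eff = λ/(1-p) = 6.4/(1-0.25) = 6.4/0.75 = 8.53333
ρ = λ_eff/μ = 8.53333/9.8 = 0.870748
L = ρ/(1-ρ) = 0.870748/(1-0.870748) = 6.7368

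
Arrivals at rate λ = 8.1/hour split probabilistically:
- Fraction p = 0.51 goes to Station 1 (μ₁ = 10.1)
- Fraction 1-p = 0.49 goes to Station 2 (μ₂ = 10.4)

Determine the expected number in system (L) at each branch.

Effective rates: λ₁ = 8.1×0.51 = 4.131, λ₂ = 8.1×0.49 = 3.969
Station 1: ρ₁ = 4.131/10.1 = 0.40901, L₁ = ρ₁/(1-ρ₁) = 0.40901/(1-0.40901) = 0.6921
Station 2: ρ₂ = 3.969/10.4 = 0.38163, L₂ = ρ₂/(1-ρ₂) = 0.38163/(1-0.38163) = 0.6172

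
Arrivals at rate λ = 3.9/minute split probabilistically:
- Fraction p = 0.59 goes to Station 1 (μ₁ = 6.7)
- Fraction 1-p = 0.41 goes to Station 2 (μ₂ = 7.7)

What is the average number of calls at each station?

Effective rates: λ₁ = 3.9×0.59 = 2.301, λ₂ = 3.9×0.41 = 1.599
Station 1: ρ₁ = 2.301/6.7 = 0.34343, L₁ = ρ₁/(1-ρ₁) = 0.34343/(1-0.34343) = 0.5231
Station 2: ρ₂ = 1.599/7.7 = 0.2077, L₂ = ρ₂/(1-ρ₂) = 0.2077/(1-0.2077) = 0.2621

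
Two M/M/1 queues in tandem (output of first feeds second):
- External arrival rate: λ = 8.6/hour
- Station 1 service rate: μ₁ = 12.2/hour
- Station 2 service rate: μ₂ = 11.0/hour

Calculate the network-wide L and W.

By Jackson's theorem, each station behaves as independent M/M/1.
Station 1: ρ₁ = 8.6/12.2 = 0.7049, L₁ = ρ₁/(1-ρ₁) = λ/(μ₁-λ) = 8.6/3.60 = 2.3889
Station 2: ρ₂ = 8.6/11.0 = 0.7818, L₂ = ρ₂/(1-ρ₂) = λ/(μ₂-λ) = 8.6/2.40 = 3.5833
Total: L = L₁ + L₂ = 2.3889 + 3.5833 = 5.9722
W = L/λ = 5.9722/8.6 = 0.6944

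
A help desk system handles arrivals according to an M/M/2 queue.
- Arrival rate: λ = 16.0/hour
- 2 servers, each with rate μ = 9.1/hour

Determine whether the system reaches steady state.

Stability requires ρ = λ/(cμ) < 1
ρ = 16.0/(2 × 9.1) = 16.0/18.20 = 0.8791
Since 0.8791 < 1, the system is STABLE.
The servers are busy 87.91% of the time.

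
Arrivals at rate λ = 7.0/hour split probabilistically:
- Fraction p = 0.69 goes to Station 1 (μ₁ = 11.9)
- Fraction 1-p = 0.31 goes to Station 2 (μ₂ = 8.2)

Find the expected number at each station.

Effective rates: λ₁ = 7.0×0.69 = 4.83, λ₂ = 7.0×0.31 = 2.17
Station 1: ρ₁ = 4.83/11.9 = 0.4059, L₁ = ρ₁/(1-ρ₁) = 0.4059/(1-0.4059) = 0.6832
Station 2: ρ₂ = 2.17/8.2 = 0.26463, L₂ = ρ₂/(1-ρ₂) = 0.26463/(1-0.26463) = 0.3599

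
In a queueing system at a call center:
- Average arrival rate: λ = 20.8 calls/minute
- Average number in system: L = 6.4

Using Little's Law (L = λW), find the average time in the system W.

Little's Law: L = λW, so W = L/λ
W = 6.4/20.8 = 0.3077 minutes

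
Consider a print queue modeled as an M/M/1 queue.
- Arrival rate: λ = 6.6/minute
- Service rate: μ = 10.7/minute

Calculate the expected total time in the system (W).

First, compute utilization: ρ = λ/μ = 6.6/10.7 = 0.6168
For M/M/1: W = 1/(μ-λ)
W = 1/(10.7-6.6) = 1/4.10
W = 0.2439 minutes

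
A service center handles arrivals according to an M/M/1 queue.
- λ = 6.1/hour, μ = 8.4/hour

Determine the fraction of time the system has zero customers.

ρ = λ/μ = 6.1/8.4 = 0.7262
P(0) = 1 - ρ = 1 - 0.7262 = 0.2738
The server is idle 27.38% of the time.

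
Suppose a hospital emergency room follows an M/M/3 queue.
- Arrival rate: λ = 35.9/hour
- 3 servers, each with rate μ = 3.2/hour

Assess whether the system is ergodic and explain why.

Stability requires ρ = λ/(cμ) < 1
ρ = 35.9/(3 × 3.2) = 35.9/9.60 = 3.7396
Since 3.7396 ≥ 1, the system is UNSTABLE.
Need c > λ/μ = 35.9/3.2 = 11.22.
Minimum servers needed: c = 12.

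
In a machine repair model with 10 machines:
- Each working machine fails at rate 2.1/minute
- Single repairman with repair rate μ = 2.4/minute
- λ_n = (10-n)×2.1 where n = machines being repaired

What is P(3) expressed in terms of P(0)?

P(3)/P(0) = ∏_{i=0}^{3-1} λ_i/μ_{i+1}
= (10-0)×2.1/2.4 × (10-1)×2.1/2.4 × (10-2)×2.1/2.4
= 482.3438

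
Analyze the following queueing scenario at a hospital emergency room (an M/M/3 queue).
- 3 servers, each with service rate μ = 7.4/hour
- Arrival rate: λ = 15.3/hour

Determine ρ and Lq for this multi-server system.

Traffic intensity: ρ = λ/(cμ) = 15.3/(3×7.4) = 0.6892
Since ρ = 0.6892 < 1, system is stable.
Offered load a = λ/μ = cρ = 15.3/7.4 = 2.0676
P₀ = [ Σₙ₌₀^2 aⁿ/n! + a^3/(3!(1-ρ)) ]⁻¹
Σ = a^0/0! + a^1/1! + a^2/2! = 1.0000 + 2.0676 + 2.1374 = 5.2050
a^3/(3!(1-ρ)) = 8.8385/(6 × 0.31081) = 4.7395
P₀ = 1/(5.2050 + 4.7395) = 0.1006
Lq = P₀·a^3·ρ / (3!(1-ρ)²) = 0.10056 × 8.8385 × 0.68919 / (6 × 0.096603) = 1.0568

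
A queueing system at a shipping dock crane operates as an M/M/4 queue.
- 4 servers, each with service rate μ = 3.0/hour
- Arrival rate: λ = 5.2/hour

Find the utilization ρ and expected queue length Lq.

Traffic intensity: ρ = λ/(cμ) = 5.2/(4×3.0) = 0.4333
Since ρ = 0.4333 < 1, system is stable.
Offered load a = λ/μ = cρ = 5.2/3.0 = 1.7333
P₀ = [ Σₙ₌₀^3 aⁿ/n! + a^4/(4!(1-ρ)) ]⁻¹
Σ = a^0/0! + a^1/1! + a^2/2! + a^3/3! = 1.0000 + 1.7333 + 1.5022 + 0.8680 = 5.1035
a^4/(4!(1-ρ)) = 9.0267/(24 × 0.5667) = 0.6637
P₀ = 1/(5.1035 + 0.6637) = 0.1734
Lq = P₀·a^4·ρ / (4!(1-ρ)²) = 0.1734 × 9.0267 × 0.4333 / (24 × 0.3211) = 0.08801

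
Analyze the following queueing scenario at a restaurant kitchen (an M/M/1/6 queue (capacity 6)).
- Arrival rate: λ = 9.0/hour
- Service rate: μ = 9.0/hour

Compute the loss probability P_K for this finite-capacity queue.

ρ = λ/μ = 9.0/9.0 = 1 exactly.
With ρ = 1 the usual (1-ρ)/(1-ρ^(K+1)) form is 0/0; instead every state 0..K is equally likely.
P₀ = 1/(K+1) = 1/7 = 0.1429
P_K = P₀×ρ^K = P₀ = 0.1429
Blocking probability = 14.29%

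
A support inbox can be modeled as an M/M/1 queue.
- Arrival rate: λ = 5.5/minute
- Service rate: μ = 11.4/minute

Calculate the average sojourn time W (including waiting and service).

First, compute utilization: ρ = λ/μ = 5.5/11.4 = 0.4825
For M/M/1: W = 1/(μ-λ)
W = 1/(11.4-5.5) = 1/5.90
W = 0.1695 minutes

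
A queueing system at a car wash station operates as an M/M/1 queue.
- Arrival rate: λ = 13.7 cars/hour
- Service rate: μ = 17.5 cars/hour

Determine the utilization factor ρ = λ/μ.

Server utilization: ρ = λ/μ
ρ = 13.7/17.5 = 0.7829
The server is busy 78.29% of the time.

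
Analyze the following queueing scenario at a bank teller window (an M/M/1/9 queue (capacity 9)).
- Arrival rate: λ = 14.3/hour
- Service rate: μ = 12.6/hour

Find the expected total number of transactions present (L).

ρ = λ/μ = 14.3/12.6 = 1.13492
P₀ = (1-ρ)/(1-ρ^(K+1)) = (1-1.13492)/(1-1.13492^10) = -0.13492/-2.5453 = 0.05301
P_K = P₀×ρ^K = 0.05301 × 1.13492^9 = 0.05301 × 3.1238 = 0.1656
L = ρ[1 - (K+1)ρ^K + Kρ^(K+1)] / [(1-ρ)(1-ρ^(K+1))]
L = 1.13492 × (1 - 10×3.123829 + 9×3.545296) / ((1 - 1.13492) × (1 - 3.545296)) = 5.5170 transactions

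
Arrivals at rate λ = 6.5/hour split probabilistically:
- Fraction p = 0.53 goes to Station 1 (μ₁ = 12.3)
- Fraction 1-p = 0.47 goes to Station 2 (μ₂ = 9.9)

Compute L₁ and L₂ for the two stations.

Effective rates: λ₁ = 6.5×0.53 = 3.445, λ₂ = 6.5×0.47 = 3.055
Station 1: ρ₁ = 3.445/12.3 = 0.28008, L₁ = ρ₁/(1-ρ₁) = 0.28008/(1-0.28008) = 0.3890
Station 2: ρ₂ = 3.055/9.9 = 0.3086, L₂ = ρ₂/(1-ρ₂) = 0.3086/(1-0.3086) = 0.4463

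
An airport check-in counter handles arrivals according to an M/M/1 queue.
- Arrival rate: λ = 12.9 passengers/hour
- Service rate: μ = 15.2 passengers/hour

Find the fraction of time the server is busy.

Server utilization: ρ = λ/μ
ρ = 12.9/15.2 = 0.8487
The server is busy 84.87% of the time.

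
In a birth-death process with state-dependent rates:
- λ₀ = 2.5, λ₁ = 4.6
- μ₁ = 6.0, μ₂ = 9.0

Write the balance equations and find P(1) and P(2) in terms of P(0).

Balance equations:
State 0: λ₀P₀ = μ₁P₁ → P₁ = (λ₀/μ₁)P₀ = (2.5/6.0)P₀ = 0.4167P₀
State 1: P₂ = (λ₀λ₁)/(μ₁μ₂)P₀ = (2.5×4.6)/(6.0×9.0)P₀ = 0.2130P₀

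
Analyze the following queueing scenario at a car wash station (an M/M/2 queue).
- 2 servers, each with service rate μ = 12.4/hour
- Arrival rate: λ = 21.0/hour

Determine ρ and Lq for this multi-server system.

Traffic intensity: ρ = λ/(cμ) = 21.0/(2×12.4) = 0.8468
Since ρ = 0.8468 < 1, system is stable.
Offered load a = λ/μ = cρ = 21.0/12.4 = 1.6935
P₀ = [ Σₙ₌₀^1 aⁿ/n! + a^2/(2!(1-ρ)) ]⁻¹
Σ = a^0/0! + a^1/1! = 1.0000 + 1.6935 = 2.6935
a^2/(2!(1-ρ)) = 2.86811/(2 × 0.153226) = 9.3591
P₀ = 1/(2.6935 + 9.3591) = 0.08297
Lq = P₀·a^2·ρ / (2!(1-ρ)²) = 0.082969 × 2.8681 × 0.84677 / (2 × 0.023478) = 4.2913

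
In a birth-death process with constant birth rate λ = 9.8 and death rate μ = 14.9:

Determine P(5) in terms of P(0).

For constant rates: P(n)/P(0) = (λ/μ)^n
P(5)/P(0) = (9.8/14.9)^5 = 0.6577^5 = 0.1231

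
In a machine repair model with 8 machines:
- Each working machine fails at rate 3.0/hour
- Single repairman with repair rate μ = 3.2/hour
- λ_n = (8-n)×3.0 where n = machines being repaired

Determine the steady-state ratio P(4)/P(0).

P(4)/P(0) = ∏_{i=0}^{4-1} λ_i/μ_{i+1}
= (8-0)×3.0/3.2 × (8-1)×3.0/3.2 × (8-2)×3.0/3.2 × (8-3)×3.0/3.2
= 1297.7600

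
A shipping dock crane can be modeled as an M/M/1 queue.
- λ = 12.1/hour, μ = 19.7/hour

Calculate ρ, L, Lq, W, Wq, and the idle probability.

Step 1: ρ = λ/μ = 12.1/19.7 = 0.6142
Step 2: L = λ/(μ-λ) = 12.1/7.60 = 1.5921
Step 3: Lq = λ²/(μ(μ-λ)) = 146.41/(19.7×7.60) = 0.9779
Step 4: W = 1/(μ-λ) = 1/7.60 = 0.13158
Step 5: Wq = λ/(μ(μ-λ)) = 12.1/(19.7×7.60) = 0.08082
Step 6: P(0) = 1-ρ = 0.3858
Verify: L = λW = 12.1×0.13158 = 1.5921 ✔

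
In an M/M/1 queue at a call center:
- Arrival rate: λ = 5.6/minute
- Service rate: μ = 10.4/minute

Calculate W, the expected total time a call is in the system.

First, compute utilization: ρ = λ/μ = 5.6/10.4 = 0.5385
For M/M/1: W = 1/(μ-λ)
W = 1/(10.4-5.6) = 1/4.80
W = 0.2083 minutes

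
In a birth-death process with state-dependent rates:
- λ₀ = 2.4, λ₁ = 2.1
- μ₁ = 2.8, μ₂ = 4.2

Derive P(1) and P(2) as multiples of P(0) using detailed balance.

Balance equations:
State 0: λ₀P₀ = μ₁P₁ → P₁ = (λ₀/μ₁)P₀ = (2.4/2.8)P₀ = 0.8571P₀
State 1: P₂ = (λ₀λ₁)/(μ₁μ₂)P₀ = (2.4×2.1)/(2.8×4.2)P₀ = 0.4286P₀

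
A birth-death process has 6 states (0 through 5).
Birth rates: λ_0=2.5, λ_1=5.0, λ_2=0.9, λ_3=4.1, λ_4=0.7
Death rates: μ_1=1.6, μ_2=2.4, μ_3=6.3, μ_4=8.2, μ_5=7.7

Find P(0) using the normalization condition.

Ratios P(n)/P(0) = (λ₀···λₙ₋₁)/(μ₁···μₙ):
P(1)/P(0) = (2.5)/(1.6) = 1.5625
P(2)/P(0) = (2.5×5.0)/(1.6×2.4) = 3.2552
P(3)/P(0) = (2.5×5.0×0.9)/(1.6×2.4×6.3) = 0.46503
P(4)/P(0) = (2.5×5.0×0.9×4.1)/(1.6×2.4×6.3×8.2) = 0.23251
P(5)/P(0) = (2.5×5.0×0.9×4.1×0.7)/(1.6×2.4×6.3×8.2×7.7) = 0.021138

Normalization: ∑ P(n) = 1
P(0) × (1.0000 + 1.5625 + 3.2552 + 0.46503 + 0.23251 + 0.021138) = 1
P(0) × 6.5364 = 1
P(0) = 1/6.5364 = 0.1530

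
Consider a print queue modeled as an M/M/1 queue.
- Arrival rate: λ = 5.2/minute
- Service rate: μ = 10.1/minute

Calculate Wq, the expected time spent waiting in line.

First, compute utilization: ρ = λ/μ = 5.2/10.1 = 0.5149
For M/M/1: Wq = λ/(μ(μ-λ))
Wq = 5.2/(10.1 × (10.1-5.2))
Wq = 5.2/(10.1 × 4.90)
Wq = 0.1051 minutes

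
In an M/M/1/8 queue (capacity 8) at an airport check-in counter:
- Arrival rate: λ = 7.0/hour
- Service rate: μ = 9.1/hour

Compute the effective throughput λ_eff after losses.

ρ = λ/μ = 7.0/9.1 = 0.76923
P₀ = (1-ρ)/(1-ρ^(K+1)) = (1-0.76923)/(1-0.76923^9) = 0.2308/0.9057 = 0.2548
P_K = P₀×ρ^K = 0.2548 × 0.76923^8 = 0.2548 × 0.1226 = 0.03124
λ_eff = λ(1-P_K) = 7.0 × (1 - 0.031235) = 7.0 × 0.968765 = 6.7814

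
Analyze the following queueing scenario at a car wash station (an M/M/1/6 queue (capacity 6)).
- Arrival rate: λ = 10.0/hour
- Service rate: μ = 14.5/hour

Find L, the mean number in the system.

ρ = λ/μ = 10.0/14.5 = 0.68966
P₀ = (1-ρ)/(1-ρ^(K+1)) = (1-0.68966)/(1-0.68966^7) = 0.3103/0.9258 = 0.3352
P_K = P₀×ρ^K = 0.3352 × 0.68966^6 = 0.3352 × 0.1076 = 0.03607
L = ρ[1 - (K+1)ρ^K + Kρ^(K+1)] / [(1-ρ)(1-ρ^(K+1))]
L = 0.68966 × (1 - 7×0.1076 + 6×0.07421) / ((1 - 0.68966) × (1 - 0.07421)) = 1.6612 cars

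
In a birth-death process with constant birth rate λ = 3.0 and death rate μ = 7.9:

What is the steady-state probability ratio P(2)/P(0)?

For constant rates: P(n)/P(0) = (λ/μ)^n
P(2)/P(0) = (3.0/7.9)^2 = 0.3797^2 = 0.1442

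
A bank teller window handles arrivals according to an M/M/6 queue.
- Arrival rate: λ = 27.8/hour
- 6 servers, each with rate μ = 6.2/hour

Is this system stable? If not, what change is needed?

Stability requires ρ = λ/(cμ) < 1
ρ = 27.8/(6 × 6.2) = 27.8/37.20 = 0.7473
Since 0.7473 < 1, the system is STABLE.
The servers are busy 74.73% of the time.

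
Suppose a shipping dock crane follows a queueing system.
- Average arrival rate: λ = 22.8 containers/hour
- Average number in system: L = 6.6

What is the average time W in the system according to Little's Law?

Little's Law: L = λW, so W = L/λ
W = 6.6/22.8 = 0.2895 hours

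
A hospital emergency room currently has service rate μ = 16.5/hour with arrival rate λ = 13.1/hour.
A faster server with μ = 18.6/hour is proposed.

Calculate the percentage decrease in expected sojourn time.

System 1: ρ₁ = 13.1/16.5 = 0.7939, W₁ = 1/(16.5-13.1) = 0.2941
System 2: ρ₂ = 13.1/18.6 = 0.7043, W₂ = 1/(18.6-13.1) = 0.1818
Improvement: (W₁-W₂)/W₁ = (0.2941-0.1818)/0.2941 = 38.18%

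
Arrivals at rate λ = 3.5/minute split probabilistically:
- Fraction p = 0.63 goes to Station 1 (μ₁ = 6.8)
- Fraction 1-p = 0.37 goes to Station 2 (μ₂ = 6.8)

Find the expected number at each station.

Effective rates: λ₁ = 3.5×0.63 = 2.205, λ₂ = 3.5×0.37 = 1.295
Station 1: ρ₁ = 2.205/6.8 = 0.3243, L₁ = ρ₁/(1-ρ₁) = 0.3243/(1-0.3243) = 0.4799
Station 2: ρ₂ = 1.295/6.8 = 0.1904, L₂ = ρ₂/(1-ρ₂) = 0.1904/(1-0.1904) = 0.2352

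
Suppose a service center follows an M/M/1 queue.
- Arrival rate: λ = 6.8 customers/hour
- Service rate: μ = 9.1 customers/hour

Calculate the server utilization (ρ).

Server utilization: ρ = λ/μ
ρ = 6.8/9.1 = 0.7473
The server is busy 74.73% of the time.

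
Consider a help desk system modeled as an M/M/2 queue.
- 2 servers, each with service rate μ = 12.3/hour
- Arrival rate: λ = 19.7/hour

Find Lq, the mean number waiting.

Traffic intensity: ρ = λ/(cμ) = 19.7/(2×12.3) = 0.8008
Since ρ = 0.8008 < 1, system is stable.
Offered load a = λ/μ = cρ = 19.7/12.3 = 1.6016
P₀ = [ Σₙ₌₀^1 aⁿ/n! + a^2/(2!(1-ρ)) ]⁻¹
Σ = a^0/0! + a^1/1! = 1.0000 + 1.6016 = 2.6016
a^2/(2!(1-ρ)) = 2.56521/(2 × 0.199187) = 6.4392
P₀ = 1/(2.6016 + 6.4392) = 0.1106
Lq = P₀·a^2·ρ / (2!(1-ρ)²) = 0.11061 × 2.5652 × 0.80081 / (2 × 0.039675) = 2.8635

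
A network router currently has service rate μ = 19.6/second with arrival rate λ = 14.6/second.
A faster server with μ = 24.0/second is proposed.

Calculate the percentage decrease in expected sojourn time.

System 1: ρ₁ = 14.6/19.6 = 0.7449, W₁ = 1/(19.6-14.6) = 0.20000
System 2: ρ₂ = 14.6/24.0 = 0.6083, W₂ = 1/(24.0-14.6) = 0.10638
Improvement: (W₁-W₂)/W₁ = (0.20000-0.10638)/0.20000 = 46.81%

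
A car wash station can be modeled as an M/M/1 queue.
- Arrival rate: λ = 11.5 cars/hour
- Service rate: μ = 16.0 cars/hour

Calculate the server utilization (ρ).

Server utilization: ρ = λ/μ
ρ = 11.5/16.0 = 0.7188
The server is busy 71.88% of the time.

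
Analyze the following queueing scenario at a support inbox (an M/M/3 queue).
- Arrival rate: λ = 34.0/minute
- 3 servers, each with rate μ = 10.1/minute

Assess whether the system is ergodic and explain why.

Stability requires ρ = λ/(cμ) < 1
ρ = 34.0/(3 × 10.1) = 34.0/30.30 = 1.1221
Since 1.1221 ≥ 1, the system is UNSTABLE.
Need c > λ/μ = 34.0/10.1 = 3.37.
Minimum servers needed: c = 4.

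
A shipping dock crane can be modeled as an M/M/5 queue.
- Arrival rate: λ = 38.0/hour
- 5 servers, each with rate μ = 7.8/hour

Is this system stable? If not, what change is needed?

Stability requires ρ = λ/(cμ) < 1
ρ = 38.0/(5 × 7.8) = 38.0/39.00 = 0.9744
Since 0.9744 < 1, the system is STABLE.
The servers are busy 97.44% of the time.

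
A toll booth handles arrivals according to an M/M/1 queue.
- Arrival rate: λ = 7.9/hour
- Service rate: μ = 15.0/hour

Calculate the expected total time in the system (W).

First, compute utilization: ρ = λ/μ = 7.9/15.0 = 0.5267
For M/M/1: W = 1/(μ-λ)
W = 1/(15.0-7.9) = 1/7.10
W = 0.1408 hours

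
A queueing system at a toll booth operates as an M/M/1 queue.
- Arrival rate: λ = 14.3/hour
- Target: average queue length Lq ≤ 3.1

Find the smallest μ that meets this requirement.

For M/M/1: Lq = λ²/(μ(μ-λ))
Need Lq ≤ 3.1, i.e. μ(μ-λ) ≥ λ²/3.1
μ² - 14.3μ - 204.49/3.1 ≥ 0  →  μ² - 14.3μ - 65.96452 ≥ 0
Quadratic formula (positive root): μ = [λ + √(λ² + 4×65.96452)]/2
Discriminant: 204.49 + 4×65.96452 = 468.3481, √468.3481 = 21.6414
μ ≥ (14.3 + 21.6414)/2 = 17.9707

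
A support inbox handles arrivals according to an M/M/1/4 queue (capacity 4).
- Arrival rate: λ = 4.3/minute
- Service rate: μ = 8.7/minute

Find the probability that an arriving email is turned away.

ρ = λ/μ = 4.3/8.7 = 0.49425
P₀ = (1-ρ)/(1-ρ^(K+1)) = (1-0.49425)/(1-0.49425^5) = 0.5057/0.9705 = 0.5211
P_K = P₀×ρ^K = 0.52112 × 0.49425^4 = 0.52112 × 0.059674 = 0.03110
Blocking probability = 3.11%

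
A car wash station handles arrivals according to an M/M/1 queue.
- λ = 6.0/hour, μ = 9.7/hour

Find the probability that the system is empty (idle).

ρ = λ/μ = 6.0/9.7 = 0.6186
P(0) = 1 - ρ = 1 - 0.6186 = 0.3814
The server is idle 38.14% of the time.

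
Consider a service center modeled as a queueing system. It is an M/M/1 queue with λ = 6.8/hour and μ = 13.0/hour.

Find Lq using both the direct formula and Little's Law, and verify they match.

Method 1 (direct): Lq = λ²/(μ(μ-λ)) = 46.24/(13.0 × 6.20) = 0.5737

Method 2 (Little's Law):
W = 1/(μ-λ) = 1/6.20 = 0.16129
Wq = W - 1/μ = 0.16129 - 0.076923 = 0.08437
Lq = λWq = 6.8 × 0.08437 = 0.5737 ✔ (matches Method 1)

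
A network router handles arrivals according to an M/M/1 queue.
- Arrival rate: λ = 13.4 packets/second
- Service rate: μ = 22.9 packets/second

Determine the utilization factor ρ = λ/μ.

Server utilization: ρ = λ/μ
ρ = 13.4/22.9 = 0.5852
The server is busy 58.52% of the time.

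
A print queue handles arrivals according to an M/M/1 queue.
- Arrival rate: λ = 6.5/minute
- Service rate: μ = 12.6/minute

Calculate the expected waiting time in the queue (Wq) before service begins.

First, compute utilization: ρ = λ/μ = 6.5/12.6 = 0.5159
For M/M/1: Wq = λ/(μ(μ-λ))
Wq = 6.5/(12.6 × (12.6-6.5))
Wq = 6.5/(12.6 × 6.10)
Wq = 0.08457 minutes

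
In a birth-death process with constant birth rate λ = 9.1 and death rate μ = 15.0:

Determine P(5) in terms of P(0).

For constant rates: P(n)/P(0) = (λ/μ)^n
P(5)/P(0) = (9.1/15.0)^5 = 0.60667^5 = 0.08218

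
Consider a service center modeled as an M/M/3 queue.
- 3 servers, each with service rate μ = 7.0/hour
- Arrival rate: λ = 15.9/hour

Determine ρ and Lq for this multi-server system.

Traffic intensity: ρ = λ/(cμ) = 15.9/(3×7.0) = 0.7571
Since ρ = 0.7571 < 1, system is stable.
Offered load a = λ/μ = cρ = 15.9/7.0 = 2.2714
P₀ = [ Σₙ₌₀^2 aⁿ/n! + a^3/(3!(1-ρ)) ]⁻¹
Σ = a^0/0! + a^1/1! + a^2/2! = 1.0000 + 2.2714 + 2.5797 = 5.8511
a^3/(3!(1-ρ)) = 11.7192/(6 × 0.242857) = 8.0426
P₀ = 1/(5.8511 + 8.0426) = 0.07198
Lq = P₀·a^3·ρ / (3!(1-ρ)²) = 0.07198 × 11.7192 × 0.7571 / (6 × 0.05898) = 1.8047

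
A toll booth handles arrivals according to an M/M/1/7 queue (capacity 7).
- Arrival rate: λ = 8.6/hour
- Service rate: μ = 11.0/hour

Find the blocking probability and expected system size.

ρ = λ/μ = 8.6/11.0 = 0.78182
P₀ = (1-ρ)/(1-ρ^(K+1)) = (1-0.78182)/(1-0.78182^8) = 0.2182/0.8604 = 0.2536
P_K = P₀×ρ^K = 0.2536 × 0.78182^7 = 0.2536 × 0.1785 = 0.04527
Blocking probability P_7 = 0.04527 (4.53%)
L = ρ[1 - (K+1)ρ^K + Kρ^(K+1)] / [(1-ρ)(1-ρ^(K+1))]
L = 0.78182 × (1 - 8×0.178545 + 7×0.139590) / ((1 - 0.78182) × (1 - 0.139590)) = 2.2855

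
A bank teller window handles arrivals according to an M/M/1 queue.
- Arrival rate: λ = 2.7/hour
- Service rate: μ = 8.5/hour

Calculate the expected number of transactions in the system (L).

ρ = λ/μ = 2.7/8.5 = 0.3176
For M/M/1: L = λ/(μ-λ)
L = 2.7/(8.5-2.7) = 2.7/5.80
L = 0.4655 transactions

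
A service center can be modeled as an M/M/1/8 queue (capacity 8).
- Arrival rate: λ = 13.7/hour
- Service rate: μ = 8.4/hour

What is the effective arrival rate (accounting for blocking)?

ρ = λ/μ = 13.7/8.4 = 1.63095
P₀ = (1-ρ)/(1-ρ^(K+1)) = (1-1.63095)/(1-1.63095^9) = -0.6309/-80.6518 = 0.007823
P_K = P₀×ρ^K = 0.007823 × 1.63095^8 = 0.007823 × 50.0640 = 0.3917
λ_eff = λ(1-P_K) = 13.7 × (1 - 0.39166) = 13.7 × 0.60834 = 8.3343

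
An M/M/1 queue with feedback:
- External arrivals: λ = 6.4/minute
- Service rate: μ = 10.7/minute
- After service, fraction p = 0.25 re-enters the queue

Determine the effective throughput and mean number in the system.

Effective arrival rate: λ_eff = λ/(1-p) = 6.4/(1-0.25) = 6.4/0.75 = 8.53333
ρ = λ_eff/μ = 8.53333/10.7 = 0.79751
L = ρ/(1-ρ) = 0.79751/(1-0.79751) = 3.9385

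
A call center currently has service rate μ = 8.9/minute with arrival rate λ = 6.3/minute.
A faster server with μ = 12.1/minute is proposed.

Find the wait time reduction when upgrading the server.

System 1: ρ₁ = 6.3/8.9 = 0.7079, W₁ = 1/(8.9-6.3) = 0.3846
System 2: ρ₂ = 6.3/12.1 = 0.5207, W₂ = 1/(12.1-6.3) = 0.1724
Improvement: (W₁-W₂)/W₁ = (0.3846-0.1724)/0.3846 = 55.17%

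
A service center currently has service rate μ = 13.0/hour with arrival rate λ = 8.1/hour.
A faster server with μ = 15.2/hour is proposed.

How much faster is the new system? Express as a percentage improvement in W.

System 1: ρ₁ = 8.1/13.0 = 0.6231, W₁ = 1/(13.0-8.1) = 0.204082
System 2: ρ₂ = 8.1/15.2 = 0.5329, W₂ = 1/(15.2-8.1) = 0.140845
Improvement: (W₁-W₂)/W₁ = (0.204082-0.140845)/0.204082 = 30.99%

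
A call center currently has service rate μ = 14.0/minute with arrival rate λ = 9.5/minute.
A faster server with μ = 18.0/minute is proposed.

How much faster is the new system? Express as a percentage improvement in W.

System 1: ρ₁ = 9.5/14.0 = 0.6786, W₁ = 1/(14.0-9.5) = 0.22222
System 2: ρ₂ = 9.5/18.0 = 0.5278, W₂ = 1/(18.0-9.5) = 0.11765
Improvement: (W₁-W₂)/W₁ = (0.22222-0.11765)/0.22222 = 47.06%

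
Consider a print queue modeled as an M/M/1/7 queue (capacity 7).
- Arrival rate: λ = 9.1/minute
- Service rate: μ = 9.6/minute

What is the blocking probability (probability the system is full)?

ρ = λ/μ = 9.1/9.6 = 0.94792
P₀ = (1-ρ)/(1-ρ^(K+1)) = (1-0.94792)/(1-0.94792^8) = 0.05208/0.3481 = 0.1496
P_K = P₀×ρ^K = 0.1496 × 0.94792^7 = 0.1496 × 0.6877 = 0.1029
Blocking probability = 10.29%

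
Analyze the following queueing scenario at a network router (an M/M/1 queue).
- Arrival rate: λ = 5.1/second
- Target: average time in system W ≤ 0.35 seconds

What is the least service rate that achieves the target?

For M/M/1: W = 1/(μ-λ)
Need W ≤ 0.35, so 1/(μ-λ) ≤ 0.35
μ - λ ≥ 1/0.35 = 2.8571
μ ≥ 5.1 + 2.8571 = 7.9571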